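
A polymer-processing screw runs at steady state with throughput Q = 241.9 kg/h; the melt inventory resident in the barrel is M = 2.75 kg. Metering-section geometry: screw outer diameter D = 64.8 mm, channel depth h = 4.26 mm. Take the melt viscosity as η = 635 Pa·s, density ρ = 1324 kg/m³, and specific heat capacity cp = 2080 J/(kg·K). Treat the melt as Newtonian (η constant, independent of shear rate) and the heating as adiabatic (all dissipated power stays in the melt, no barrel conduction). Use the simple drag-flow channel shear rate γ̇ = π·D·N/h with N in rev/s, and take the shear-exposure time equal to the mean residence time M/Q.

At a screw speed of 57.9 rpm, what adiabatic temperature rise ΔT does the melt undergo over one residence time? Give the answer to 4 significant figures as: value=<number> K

value=20.07 K

Throughput in SI: Q_s = 241.9 kg/h ÷ 3600 s/h = 0.0671944 kg/s
Mean residence time: t_res = M/Q_s = 2.75 kg / 0.0671944 kg/s = 40.926 s
Convert to SI: D = 0.0648 m, h = 0.00426 m, N = 57.9/60 = 0.965 rev/s
γ̇ = π·D·N / h = π · 0.0648 · 0.965 / 0.00426 = 46.115 s⁻¹
ΔT = η·γ̇²·t_res/(ρ·cp) = [635 × 46.115² × 40.926] / [1324 × 2080] = 20.0681 K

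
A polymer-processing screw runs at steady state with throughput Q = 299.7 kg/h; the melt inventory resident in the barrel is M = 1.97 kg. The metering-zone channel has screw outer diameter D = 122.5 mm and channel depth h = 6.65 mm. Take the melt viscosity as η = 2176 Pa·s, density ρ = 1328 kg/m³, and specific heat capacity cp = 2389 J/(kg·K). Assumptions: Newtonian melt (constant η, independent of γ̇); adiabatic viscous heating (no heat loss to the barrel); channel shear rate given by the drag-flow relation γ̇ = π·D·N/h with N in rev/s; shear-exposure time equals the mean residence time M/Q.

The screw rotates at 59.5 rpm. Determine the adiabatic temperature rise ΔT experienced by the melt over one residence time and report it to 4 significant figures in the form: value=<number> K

Throughput in SI: Q_s = 299.7 kg/h ÷ 3600 s/h = 0.08325 kg/s
t_res = M / Q_s = 1.97 / 0.08325 = 23.6637 s
D = 122.5 mm = 0.1225 m;  h = 6.65 mm = 0.00665 m;  N = 59.5 rpm / 60 = 0.991667 rev/s
Shear rate: γ̇ = πDN/h = π·0.1225·0.991667/0.00665 = 57.3892 s⁻¹
Adiabatic rise: ΔT = η γ̇² t_res / (ρ cp) = 2176·(57.3892)²·23.6637 / (1328·2389) = 53.4548 K

value=53.45 K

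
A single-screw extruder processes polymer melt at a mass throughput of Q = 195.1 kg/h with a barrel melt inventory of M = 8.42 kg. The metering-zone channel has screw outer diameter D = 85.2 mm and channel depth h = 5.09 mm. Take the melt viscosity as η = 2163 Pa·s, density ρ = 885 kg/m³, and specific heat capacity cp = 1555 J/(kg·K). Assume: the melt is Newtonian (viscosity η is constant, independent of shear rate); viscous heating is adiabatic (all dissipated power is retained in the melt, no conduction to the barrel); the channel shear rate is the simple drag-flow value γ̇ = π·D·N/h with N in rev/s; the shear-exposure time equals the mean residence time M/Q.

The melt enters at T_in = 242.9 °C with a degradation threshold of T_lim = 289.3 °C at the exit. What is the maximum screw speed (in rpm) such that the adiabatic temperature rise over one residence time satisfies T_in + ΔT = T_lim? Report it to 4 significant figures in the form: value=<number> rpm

Convert throughput: Q = 195.1 kg/h = 195.1/3600 = 0.0541944 kg/s
t_res = M / Q_s = 8.42 / 0.0541944 = 155.366 s
D = 85.2 mm = 0.0852 m;  h = 5.09 mm = 0.00509 m
ΔT_a = T_lim − T_in = 289.3 − 242.9 = 46.4 K
γ̇_max² = ΔT_a·ρ·cp / (η·t_res) = [46.4 × 885 × 1555] / [2163 × 155.366] = 190.011 s⁻²
γ̇_max = √190.011 = 13.7844 s⁻¹
Solve γ̇ = πDN/h for N: N_max = γ̇_max·h/(π·D) = 13.7844 × 0.00509 / (π × 0.0852) = 0.26213 rev/s = 15.7278 rpm

value=15.73 rpm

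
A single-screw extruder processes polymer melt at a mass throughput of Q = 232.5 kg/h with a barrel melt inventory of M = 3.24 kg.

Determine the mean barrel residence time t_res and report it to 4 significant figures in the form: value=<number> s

Convert throughput: Q = 232.5 kg/h = 232.5/3600 = 0.0645833 kg/s
Mean residence time: t_res = M/Q_s = 3.24 kg / 0.0645833 kg/s = 50.1677 s

value=50.17 s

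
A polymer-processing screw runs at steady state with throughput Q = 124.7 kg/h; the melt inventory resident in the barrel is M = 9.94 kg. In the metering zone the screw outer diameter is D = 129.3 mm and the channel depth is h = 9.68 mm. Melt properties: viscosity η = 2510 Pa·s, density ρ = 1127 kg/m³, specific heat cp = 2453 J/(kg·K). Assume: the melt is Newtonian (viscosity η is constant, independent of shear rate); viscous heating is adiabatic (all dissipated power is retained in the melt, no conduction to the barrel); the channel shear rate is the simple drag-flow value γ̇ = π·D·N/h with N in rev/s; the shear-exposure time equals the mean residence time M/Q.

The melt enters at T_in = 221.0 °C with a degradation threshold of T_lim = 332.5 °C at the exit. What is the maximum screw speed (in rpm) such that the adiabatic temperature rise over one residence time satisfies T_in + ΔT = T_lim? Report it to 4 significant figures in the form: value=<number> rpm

value=29.58 rpm

Q_s = Q / 3600 = 124.7 / 3600 = 0.0346389 kg/s
t_res = M / Q_s = 9.94 ÷ 0.0346389 = 286.961 s
Convert to metres: D = 0.1293 m, h = 0.00968 m
Allowable rise: ΔT_a = T_lim − T_in = 332.5 − 221.0 = 111.5 K
γ̇_max² = ΔT_a·ρ·cp/(η·t_res) = 111.5·1127·2453/(2510·286.961) = 427.957 s⁻²
γ̇_max = sqrt(427.957) = 20.6871 s⁻¹
N_max = γ̇_max h / (πD) = 20.6871·0.00968/(π·0.1293) = 0.492977 rev/s → ×60 = 29.5786 rpm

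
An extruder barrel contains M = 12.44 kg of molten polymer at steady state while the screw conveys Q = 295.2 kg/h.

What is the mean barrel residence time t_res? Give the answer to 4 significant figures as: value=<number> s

value=151.7 s

Convert throughput: Q = 295.2 kg/h = 295.2/3600 = 0.082 kg/s
t_res = M / Q_s = 12.44 / 0.082 = 151.707 s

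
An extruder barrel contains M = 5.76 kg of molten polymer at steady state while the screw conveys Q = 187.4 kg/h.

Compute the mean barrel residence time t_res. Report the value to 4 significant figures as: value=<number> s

Throughput in SI: Q_s = 187.4 kg/h ÷ 3600 s/h = 0.0520556 kg/s
t_res = M / Q_s = 5.76 / 0.0520556 = 110.651 s

value=110.7 s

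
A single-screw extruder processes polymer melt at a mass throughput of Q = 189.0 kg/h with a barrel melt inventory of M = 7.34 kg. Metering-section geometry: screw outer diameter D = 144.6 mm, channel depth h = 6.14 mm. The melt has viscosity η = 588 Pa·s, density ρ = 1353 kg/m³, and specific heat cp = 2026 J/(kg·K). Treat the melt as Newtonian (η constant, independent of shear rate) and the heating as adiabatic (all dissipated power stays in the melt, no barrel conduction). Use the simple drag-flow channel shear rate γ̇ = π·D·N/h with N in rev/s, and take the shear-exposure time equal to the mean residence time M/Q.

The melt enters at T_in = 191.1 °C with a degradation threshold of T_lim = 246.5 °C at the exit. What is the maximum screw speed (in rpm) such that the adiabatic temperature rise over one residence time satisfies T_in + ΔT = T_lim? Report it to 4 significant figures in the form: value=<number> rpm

Throughput in SI: Q_s = 189.0 kg/h ÷ 3600 s/h = 0.0525 kg/s
Mean residence time: t_res = M/Q_s = 7.34 kg / 0.0525 kg/s = 139.81 s
D = 144.6 mm = 0.1446 m;  h = 6.14 mm = 0.00614 m
ΔT_a = T_lim − T_in = 246.5 − 191.1 = 55.4 K
Invert ΔT = ηγ̇²t_res/(ρcp) for γ̇: γ̇_max² = ΔT_a ρ cp / (η t_res) = 55.4·1353·2026 / (588·139.81) = 1847.28 s⁻²
γ̇_max = √1847.28 = 42.98 s⁻¹
N_max = γ̇_max h / (πD) = 42.98·0.00614/(π·0.1446) = 0.58092 rev/s → ×60 = 34.8552 rpm

value=34.86 rpm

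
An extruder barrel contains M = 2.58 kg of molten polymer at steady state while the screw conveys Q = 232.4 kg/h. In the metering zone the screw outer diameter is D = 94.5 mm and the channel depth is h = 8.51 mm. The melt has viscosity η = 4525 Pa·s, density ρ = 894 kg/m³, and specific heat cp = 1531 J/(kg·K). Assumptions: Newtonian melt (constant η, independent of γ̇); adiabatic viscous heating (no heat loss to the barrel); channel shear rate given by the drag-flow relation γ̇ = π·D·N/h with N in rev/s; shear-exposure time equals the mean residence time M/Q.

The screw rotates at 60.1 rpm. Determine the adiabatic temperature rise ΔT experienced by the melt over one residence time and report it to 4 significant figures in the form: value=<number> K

Throughput in SI: Q_s = 232.4 kg/h ÷ 3600 s/h = 0.0645556 kg/s
t_res = M / Q_s = 2.58 ÷ 0.0645556 = 39.9656 s
Geometry in metres: D = 94.5 mm → 0.0945 m, h = 8.51 mm → 0.00851 m; screw speed N = 60.1 rpm = 1.00167 rev/s
γ̇ = π·D·N / h = π · 0.0945 · 1.00167 / 0.00851 = 34.9442 s⁻¹
ΔT = η·γ̇²·t_res/(ρ·cp) = [4525 × 34.9442² × 39.9656] / [894 × 1531] = 161.34 K

value=161.3 K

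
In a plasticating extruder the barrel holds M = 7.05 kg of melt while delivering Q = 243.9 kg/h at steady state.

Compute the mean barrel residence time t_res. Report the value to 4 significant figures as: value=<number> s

Q_s = Q / 3600 = 243.9 / 3600 = 0.06775 kg/s
t_res = M / Q_s = 7.05 / 0.06775 = 104.059 s

value=104.1 s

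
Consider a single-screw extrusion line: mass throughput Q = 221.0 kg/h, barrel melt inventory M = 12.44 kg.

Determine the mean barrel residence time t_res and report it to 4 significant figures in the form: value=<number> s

Throughput in SI: Q_s = 221.0 kg/h ÷ 3600 s/h = 0.0613889 kg/s
t_res = M / Q_s = 12.44 ÷ 0.0613889 = 202.643 s

value=202.6 s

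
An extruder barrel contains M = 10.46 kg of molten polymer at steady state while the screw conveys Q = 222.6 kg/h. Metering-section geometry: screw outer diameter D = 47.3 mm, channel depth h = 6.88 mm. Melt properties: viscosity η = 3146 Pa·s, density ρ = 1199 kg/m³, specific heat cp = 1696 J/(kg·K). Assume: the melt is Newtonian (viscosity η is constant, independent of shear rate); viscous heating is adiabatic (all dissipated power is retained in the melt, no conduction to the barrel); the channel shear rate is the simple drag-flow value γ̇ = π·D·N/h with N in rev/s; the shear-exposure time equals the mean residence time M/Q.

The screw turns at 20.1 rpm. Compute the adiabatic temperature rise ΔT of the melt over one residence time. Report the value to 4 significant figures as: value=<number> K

value=13.70 K

Throughput in SI: Q_s = 222.6 kg/h ÷ 3600 s/h = 0.0618333 kg/s
Mean residence time: t_res = M/Q_s = 10.46 kg / 0.0618333 kg/s = 169.164 s
D = 47.3 mm = 0.0473 m;  h = 6.88 mm = 0.00688 m;  N = 20.1 rpm / 60 = 0.335 rev/s
γ̇ = π D N / h = (π)(0.0473)(0.335) / 0.00688 = 7.23548 s⁻¹
Adiabatic rise: ΔT = η γ̇² t_res / (ρ cp) = 3146·(7.23548)²·169.164 / (1199·1696) = 13.7012 K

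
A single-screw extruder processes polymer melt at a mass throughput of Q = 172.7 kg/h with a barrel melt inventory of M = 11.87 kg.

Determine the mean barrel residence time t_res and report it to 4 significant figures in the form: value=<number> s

value=247.4 s

Q_s = Q / 3600 = 172.7 / 3600 = 0.0479722 kg/s
Mean residence time: t_res = M/Q_s = 11.87 kg / 0.0479722 kg/s = 247.435 s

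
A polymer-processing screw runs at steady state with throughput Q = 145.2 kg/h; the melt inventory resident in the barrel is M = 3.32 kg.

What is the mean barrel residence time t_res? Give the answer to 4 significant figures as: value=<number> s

value=82.31 s

Q_s = Q / 3600 = 145.2 / 3600 = 0.0403333 kg/s
Mean residence time: t_res = M/Q_s = 3.32 kg / 0.0403333 kg/s = 82.314 s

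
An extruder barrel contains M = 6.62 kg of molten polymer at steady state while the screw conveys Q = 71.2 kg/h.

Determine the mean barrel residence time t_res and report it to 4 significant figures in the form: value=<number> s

Q_s = Q / 3600 = 71.2 / 3600 = 0.0197778 kg/s
Mean residence time: t_res = M/Q_s = 6.62 kg / 0.0197778 kg/s = 334.719 s

value=334.7 s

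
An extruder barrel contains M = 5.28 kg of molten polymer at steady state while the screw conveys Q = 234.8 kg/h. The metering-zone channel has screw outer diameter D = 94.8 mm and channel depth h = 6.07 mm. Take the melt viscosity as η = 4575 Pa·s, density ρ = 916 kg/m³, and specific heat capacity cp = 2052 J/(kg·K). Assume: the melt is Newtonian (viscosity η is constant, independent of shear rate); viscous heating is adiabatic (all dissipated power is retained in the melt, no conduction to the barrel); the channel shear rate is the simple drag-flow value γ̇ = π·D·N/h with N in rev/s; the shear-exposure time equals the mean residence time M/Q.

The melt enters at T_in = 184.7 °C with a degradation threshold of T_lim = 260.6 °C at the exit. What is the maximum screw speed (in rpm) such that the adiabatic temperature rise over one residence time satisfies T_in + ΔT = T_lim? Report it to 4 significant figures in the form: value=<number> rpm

Throughput in SI: Q_s = 234.8 kg/h ÷ 3600 s/h = 0.0652222 kg/s
Mean residence time: t_res = M/Q_s = 5.28 kg / 0.0652222 kg/s = 80.954 s
Convert to metres: D = 0.0948 m, h = 0.00607 m
ΔT_a = T_lim − T_in = 260.6 − 184.7 = 75.9 K
γ̇_max² = ΔT_a·ρ·cp / (η·t_res) = [75.9 × 916 × 2052] / [4575 × 80.954] = 385.199 s⁻²
Take the square root: γ̇_max = √(385.199) = 19.6265 s⁻¹
N_max = γ̇_max h / (πD) = 19.6265·0.00607/(π·0.0948) = 0.400012 rev/s → ×60 = 24.0007 rpm

value=24.00 rpm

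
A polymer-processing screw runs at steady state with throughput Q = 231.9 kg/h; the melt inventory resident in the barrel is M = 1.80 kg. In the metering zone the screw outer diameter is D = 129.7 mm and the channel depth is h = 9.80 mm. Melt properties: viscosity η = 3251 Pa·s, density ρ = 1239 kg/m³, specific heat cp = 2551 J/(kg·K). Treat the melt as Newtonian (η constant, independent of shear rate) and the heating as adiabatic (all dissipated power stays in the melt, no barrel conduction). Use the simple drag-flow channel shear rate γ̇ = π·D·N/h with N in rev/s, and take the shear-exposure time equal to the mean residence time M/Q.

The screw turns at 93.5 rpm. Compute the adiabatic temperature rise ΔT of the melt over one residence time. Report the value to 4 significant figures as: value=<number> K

Q_s = Q / 3600 = 231.9 / 3600 = 0.0644167 kg/s
Mean residence time: t_res = M/Q_s = 1.80 kg / 0.0644167 kg/s = 27.9431 s
Geometry in metres: D = 129.7 mm → 0.1297 m, h = 9.80 mm → 0.0098 m; screw speed N = 93.5 rpm = 1.55833 rev/s
γ̇ = π·D·N / h = π · 0.1297 · 1.55833 / 0.0098 = 64.7924 s⁻¹
ΔT = η·γ̇²·t_res / (ρ·cp) = 3251 · (64.7924)² · 27.9431 / (1239 · 2551) = 120.658 K

value=120.7 K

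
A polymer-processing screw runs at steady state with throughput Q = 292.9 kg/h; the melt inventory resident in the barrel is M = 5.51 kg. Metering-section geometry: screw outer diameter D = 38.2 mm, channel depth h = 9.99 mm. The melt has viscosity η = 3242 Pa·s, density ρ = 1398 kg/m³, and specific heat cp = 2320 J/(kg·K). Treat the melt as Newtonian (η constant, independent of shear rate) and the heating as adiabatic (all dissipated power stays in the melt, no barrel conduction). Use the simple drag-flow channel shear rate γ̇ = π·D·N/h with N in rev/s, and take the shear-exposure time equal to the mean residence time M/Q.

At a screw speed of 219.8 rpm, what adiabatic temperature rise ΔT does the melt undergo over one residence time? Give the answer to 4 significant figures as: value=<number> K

value=131.1 K

Q_s = Q / 3600 = 292.9 / 3600 = 0.0813611 kg/s
t_res = M / Q_s = 5.51 / 0.0813611 = 67.7228 s
Geometry in metres: D = 38.2 mm → 0.0382 m, h = 9.99 mm → 0.00999 m; screw speed N = 219.8 rpm = 3.66333 rev/s
γ̇ = π D N / h = (π)(0.0382)(3.66333) / 0.00999 = 44.0072 s⁻¹
Adiabatic rise: ΔT = η γ̇² t_res / (ρ cp) = 3242·(44.0072)²·67.7228 / (1398·2320) = 131.099 K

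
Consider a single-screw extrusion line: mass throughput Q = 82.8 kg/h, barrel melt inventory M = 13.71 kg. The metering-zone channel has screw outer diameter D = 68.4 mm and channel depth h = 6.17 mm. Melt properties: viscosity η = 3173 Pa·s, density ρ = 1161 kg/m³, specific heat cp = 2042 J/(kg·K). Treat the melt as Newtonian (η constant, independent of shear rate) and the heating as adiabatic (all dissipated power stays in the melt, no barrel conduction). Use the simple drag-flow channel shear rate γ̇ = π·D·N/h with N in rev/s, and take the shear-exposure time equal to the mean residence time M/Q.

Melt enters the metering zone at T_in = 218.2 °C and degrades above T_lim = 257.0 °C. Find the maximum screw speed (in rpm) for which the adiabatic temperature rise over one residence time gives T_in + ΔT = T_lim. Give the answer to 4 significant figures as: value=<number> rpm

Throughput in SI: Q_s = 82.8 kg/h ÷ 3600 s/h = 0.023 kg/s
Mean residence time: t_res = M/Q_s = 13.71 kg / 0.023 kg/s = 596.087 s
Convert to metres: D = 0.0684 m, h = 0.00617 m
Allowable rise: ΔT_a = T_lim − T_in = 257.0 − 218.2 = 38.8 K
γ̇_max² = ΔT_a·ρ·cp/(η·t_res) = 38.8·1161·2042/(3173·596.087) = 48.634 s⁻²
Take the square root: γ̇_max = √(48.634) = 6.97381 s⁻¹
N_max = γ̇_max·h / (π·D) = 6.97381 · 0.00617 / (π · 0.0684) = 0.200239 rev/s = 12.0144 rpm

value=12.01 rpm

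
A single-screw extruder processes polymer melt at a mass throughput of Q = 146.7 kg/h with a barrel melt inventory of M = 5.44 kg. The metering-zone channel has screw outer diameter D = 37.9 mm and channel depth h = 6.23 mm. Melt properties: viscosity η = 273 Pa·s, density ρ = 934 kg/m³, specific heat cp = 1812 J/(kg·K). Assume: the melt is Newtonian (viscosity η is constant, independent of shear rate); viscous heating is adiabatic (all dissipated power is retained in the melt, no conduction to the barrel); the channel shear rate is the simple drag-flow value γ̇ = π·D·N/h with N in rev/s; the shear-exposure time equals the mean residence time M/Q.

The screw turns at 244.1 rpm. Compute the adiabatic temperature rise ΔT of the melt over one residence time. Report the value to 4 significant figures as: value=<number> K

Convert throughput: Q = 146.7 kg/h = 146.7/3600 = 0.04075 kg/s
t_res = M / Q_s = 5.44 / 0.04075 = 133.497 s
D = 37.9 mm = 0.0379 m;  h = 6.23 mm = 0.00623 m;  N = 244.1 rpm / 60 = 4.06833 rev/s
γ̇ = π·D·N / h = π · 0.0379 · 4.06833 / 0.00623 = 77.7531 s⁻¹
ΔT = η·γ̇²·t_res / (ρ·cp) = 273 · (77.7531)² · 133.497 / (934 · 1812) = 130.186 K

value=130.2 K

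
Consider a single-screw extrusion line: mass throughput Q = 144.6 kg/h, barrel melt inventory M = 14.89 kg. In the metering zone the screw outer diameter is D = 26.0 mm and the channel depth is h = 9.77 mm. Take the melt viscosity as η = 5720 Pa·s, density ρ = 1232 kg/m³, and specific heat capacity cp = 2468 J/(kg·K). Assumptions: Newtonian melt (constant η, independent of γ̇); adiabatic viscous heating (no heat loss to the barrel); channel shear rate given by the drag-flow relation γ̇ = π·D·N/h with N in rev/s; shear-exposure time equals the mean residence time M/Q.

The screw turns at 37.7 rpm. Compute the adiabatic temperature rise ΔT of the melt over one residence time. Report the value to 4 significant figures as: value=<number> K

Convert throughput: Q = 144.6 kg/h = 144.6/3600 = 0.0401667 kg/s
Mean residence time: t_res = M/Q_s = 14.89 kg / 0.0401667 kg/s = 370.705 s
D = 26.0 mm = 0.026 m;  h = 9.77 mm = 0.00977 m;  N = 37.7 rpm / 60 = 0.628333 rev/s
γ̇ = π D N / h = (π)(0.026)(0.628333) / 0.00977 = 5.25314 s⁻¹
Adiabatic rise: ΔT = η γ̇² t_res / (ρ cp) = 5720·(5.25314)²·370.705 / (1232·2468) = 19.2445 K

value=19.24 K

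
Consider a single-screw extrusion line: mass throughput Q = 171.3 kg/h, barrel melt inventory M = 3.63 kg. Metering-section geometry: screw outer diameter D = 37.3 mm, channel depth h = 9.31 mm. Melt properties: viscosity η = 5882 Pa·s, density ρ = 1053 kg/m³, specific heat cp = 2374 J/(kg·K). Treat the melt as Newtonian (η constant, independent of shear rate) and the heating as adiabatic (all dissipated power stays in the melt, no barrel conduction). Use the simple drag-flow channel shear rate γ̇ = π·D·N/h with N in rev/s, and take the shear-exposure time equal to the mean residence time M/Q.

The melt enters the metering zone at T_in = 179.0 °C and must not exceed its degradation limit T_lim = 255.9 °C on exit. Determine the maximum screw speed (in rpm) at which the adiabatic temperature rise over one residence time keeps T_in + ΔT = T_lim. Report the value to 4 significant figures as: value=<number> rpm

Q_s = Q / 3600 = 171.3 / 3600 = 0.0475833 kg/s
Mean residence time: t_res = M/Q_s = 3.63 kg / 0.0475833 kg/s = 76.2872 s
D = 37.3 mm = 0.0373 m;  h = 9.31 mm = 0.00931 m
ΔT_a = T_lim − T_in = 255.9 °C − 179.0 °C = 76.9 K
Invert ΔT = ηγ̇²t_res/(ρcp) for γ̇: γ̇_max² = ΔT_a ρ cp / (η t_res) = 76.9·1053·2374 / (5882·76.2872) = 428.409 s⁻²
Take the square root: γ̇_max = √(428.409) = 20.698 s⁻¹
N_max = γ̇_max h / (πD) = 20.698·0.00931/(π·0.0373) = 1.64445 rev/s → ×60 = 98.6669 rpm

value=98.67 rpm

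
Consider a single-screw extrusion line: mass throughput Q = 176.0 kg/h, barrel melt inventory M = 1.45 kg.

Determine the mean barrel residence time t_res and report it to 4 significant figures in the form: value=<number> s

value=29.66 s

Q_s = Q / 3600 = 176.0 / 3600 = 0.0488889 kg/s
Mean residence time: t_res = M/Q_s = 1.45 kg / 0.0488889 kg/s = 29.6591 s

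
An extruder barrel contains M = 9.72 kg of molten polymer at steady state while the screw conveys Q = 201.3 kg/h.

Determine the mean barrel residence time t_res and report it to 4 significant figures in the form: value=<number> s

Throughput in SI: Q_s = 201.3 kg/h ÷ 3600 s/h = 0.0559167 kg/s
t_res = M / Q_s = 9.72 / 0.0559167 = 173.83 s

value=173.8 s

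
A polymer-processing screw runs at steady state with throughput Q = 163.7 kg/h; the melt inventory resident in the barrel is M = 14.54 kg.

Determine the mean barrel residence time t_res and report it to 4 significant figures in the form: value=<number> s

value=319.8 s

Q_s = Q / 3600 = 163.7 / 3600 = 0.0454722 kg/s
t_res = M / Q_s = 14.54 / 0.0454722 = 319.756 s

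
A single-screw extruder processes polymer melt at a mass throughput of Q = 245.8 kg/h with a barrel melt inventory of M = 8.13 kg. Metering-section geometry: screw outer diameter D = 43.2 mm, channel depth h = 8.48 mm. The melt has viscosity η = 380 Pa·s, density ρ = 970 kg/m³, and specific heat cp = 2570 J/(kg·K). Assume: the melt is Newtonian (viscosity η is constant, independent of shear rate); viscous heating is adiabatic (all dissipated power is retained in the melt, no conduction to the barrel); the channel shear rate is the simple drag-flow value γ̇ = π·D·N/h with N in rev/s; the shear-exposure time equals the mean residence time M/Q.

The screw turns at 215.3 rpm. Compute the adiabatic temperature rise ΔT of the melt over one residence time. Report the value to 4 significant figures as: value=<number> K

value=59.86 K

Q_s = Q / 3600 = 245.8 / 3600 = 0.0682778 kg/s
t_res = M / Q_s = 8.13 ÷ 0.0682778 = 119.072 s
Convert to SI: D = 0.0432 m, h = 0.00848 m, N = 215.3/60 = 3.58833 rev/s
γ̇ = π·D·N / h = π · 0.0432 · 3.58833 / 0.00848 = 57.4289 s⁻¹
ΔT = η·γ̇²·t_res / (ρ·cp) = 380 · (57.4289)² · 119.072 / (970 · 2570) = 59.862 K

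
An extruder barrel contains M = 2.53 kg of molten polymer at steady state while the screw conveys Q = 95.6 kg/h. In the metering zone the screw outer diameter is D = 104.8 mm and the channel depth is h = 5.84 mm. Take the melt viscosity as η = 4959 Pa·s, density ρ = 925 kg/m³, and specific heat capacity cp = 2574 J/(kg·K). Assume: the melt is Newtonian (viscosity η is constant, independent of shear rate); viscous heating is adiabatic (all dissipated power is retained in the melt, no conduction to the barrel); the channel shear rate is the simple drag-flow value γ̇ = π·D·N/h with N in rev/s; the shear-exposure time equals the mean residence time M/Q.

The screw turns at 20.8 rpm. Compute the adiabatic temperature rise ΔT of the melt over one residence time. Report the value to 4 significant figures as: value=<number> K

value=75.79 K

Convert throughput: Q = 95.6 kg/h = 95.6/3600 = 0.0265556 kg/s
t_res = M / Q_s = 2.53 / 0.0265556 = 95.272 s
Convert to SI: D = 0.1048 m, h = 0.00584 m, N = 20.8/60 = 0.346667 rev/s
γ̇ = π D N / h = (π)(0.1048)(0.346667) / 0.00584 = 19.5439 s⁻¹
Adiabatic rise: ΔT = η γ̇² t_res / (ρ cp) = 4959·(19.5439)²·95.272 / (925·2574) = 75.7931 K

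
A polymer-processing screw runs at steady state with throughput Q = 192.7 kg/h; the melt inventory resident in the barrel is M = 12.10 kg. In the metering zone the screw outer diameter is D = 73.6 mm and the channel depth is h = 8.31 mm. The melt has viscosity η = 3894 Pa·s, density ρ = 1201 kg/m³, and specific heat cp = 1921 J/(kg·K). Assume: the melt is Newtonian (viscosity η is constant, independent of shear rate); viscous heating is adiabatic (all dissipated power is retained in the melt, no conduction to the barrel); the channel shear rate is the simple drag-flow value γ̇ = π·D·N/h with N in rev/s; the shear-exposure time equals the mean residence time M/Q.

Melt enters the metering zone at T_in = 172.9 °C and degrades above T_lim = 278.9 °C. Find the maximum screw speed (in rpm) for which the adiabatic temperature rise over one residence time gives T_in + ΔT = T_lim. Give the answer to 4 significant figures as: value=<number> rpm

Q_s = Q / 3600 = 192.7 / 3600 = 0.0535278 kg/s
t_res = M / Q_s = 12.10 ÷ 0.0535278 = 226.051 s
Convert to metres: D = 0.0736 m, h = 0.00831 m
ΔT_a = T_lim − T_in = 278.9 − 172.9 = 106 K
γ̇_max² = ΔT_a·ρ·cp/(η·t_res) = 106·1201·1921/(3894·226.051) = 277.827 s⁻²
γ̇_max = sqrt(277.827) = 16.6681 s⁻¹
N_max = γ̇_max·h / (π·D) = 16.6681 · 0.00831 / (π · 0.0736) = 0.599046 rev/s = 35.9428 rpm

value=35.94 rpm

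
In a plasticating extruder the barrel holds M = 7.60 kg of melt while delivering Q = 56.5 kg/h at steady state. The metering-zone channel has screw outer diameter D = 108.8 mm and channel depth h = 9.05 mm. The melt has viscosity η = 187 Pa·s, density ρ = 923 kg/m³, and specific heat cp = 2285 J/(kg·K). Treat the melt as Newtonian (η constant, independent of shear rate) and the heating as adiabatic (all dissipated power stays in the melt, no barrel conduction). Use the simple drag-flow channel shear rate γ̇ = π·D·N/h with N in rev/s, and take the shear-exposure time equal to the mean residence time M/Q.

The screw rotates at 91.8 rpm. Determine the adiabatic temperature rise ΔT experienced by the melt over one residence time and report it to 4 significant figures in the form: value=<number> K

value=143.4 K

Q_s = Q / 3600 = 56.5 / 3600 = 0.0156944 kg/s
t_res = M / Q_s = 7.60 ÷ 0.0156944 = 484.248 s
Geometry in metres: D = 108.8 mm → 0.1088 m, h = 9.05 mm → 0.00905 m; screw speed N = 91.8 rpm = 1.53 rev/s
γ̇ = π D N / h = (π)(0.1088)(1.53) / 0.00905 = 57.7859 s⁻¹
ΔT = η·γ̇²·t_res / (ρ·cp) = 187 · (57.7859)² · 484.248 / (923 · 2285) = 143.372 K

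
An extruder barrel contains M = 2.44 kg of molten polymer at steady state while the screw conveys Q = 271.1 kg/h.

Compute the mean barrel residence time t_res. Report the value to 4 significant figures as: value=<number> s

Throughput in SI: Q_s = 271.1 kg/h ÷ 3600 s/h = 0.0753056 kg/s
t_res = M / Q_s = 2.44 / 0.0753056 = 32.4013 s

value=32.40 s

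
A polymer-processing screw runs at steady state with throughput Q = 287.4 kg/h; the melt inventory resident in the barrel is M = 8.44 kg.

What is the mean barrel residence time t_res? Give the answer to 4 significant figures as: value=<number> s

Q_s = Q / 3600 = 287.4 / 3600 = 0.0798333 kg/s
t_res = M / Q_s = 8.44 / 0.0798333 = 105.72 s

value=105.7 s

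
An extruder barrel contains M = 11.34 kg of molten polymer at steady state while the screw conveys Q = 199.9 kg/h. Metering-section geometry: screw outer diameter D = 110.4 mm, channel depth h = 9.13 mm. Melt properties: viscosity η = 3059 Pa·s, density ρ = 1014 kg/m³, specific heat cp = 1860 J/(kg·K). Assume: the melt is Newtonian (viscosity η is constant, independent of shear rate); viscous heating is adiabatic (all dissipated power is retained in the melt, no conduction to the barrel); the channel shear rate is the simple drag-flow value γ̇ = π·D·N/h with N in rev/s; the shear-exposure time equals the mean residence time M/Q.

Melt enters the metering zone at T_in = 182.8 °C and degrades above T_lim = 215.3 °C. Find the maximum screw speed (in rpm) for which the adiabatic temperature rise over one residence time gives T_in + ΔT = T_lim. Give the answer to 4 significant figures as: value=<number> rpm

value=15.65 rpm

Q_s = Q / 3600 = 199.9 / 3600 = 0.0555278 kg/s
t_res = M / Q_s = 11.34 ÷ 0.0555278 = 204.222 s
Convert to metres: D = 0.1104 m, h = 0.00913 m
ΔT_a = T_lim − T_in = 215.3 °C − 182.8 °C = 32.5 K
γ̇_max² = ΔT_a·ρ·cp / (η·t_res) = [32.5 × 1014 × 1860] / [3059 × 204.222] = 98.1188 s⁻²
γ̇_max = √98.1188 = 9.90549 s⁻¹
N_max = γ̇_max·h / (π·D) = 9.90549 · 0.00913 / (π · 0.1104) = 0.260752 rev/s = 15.6451 rpm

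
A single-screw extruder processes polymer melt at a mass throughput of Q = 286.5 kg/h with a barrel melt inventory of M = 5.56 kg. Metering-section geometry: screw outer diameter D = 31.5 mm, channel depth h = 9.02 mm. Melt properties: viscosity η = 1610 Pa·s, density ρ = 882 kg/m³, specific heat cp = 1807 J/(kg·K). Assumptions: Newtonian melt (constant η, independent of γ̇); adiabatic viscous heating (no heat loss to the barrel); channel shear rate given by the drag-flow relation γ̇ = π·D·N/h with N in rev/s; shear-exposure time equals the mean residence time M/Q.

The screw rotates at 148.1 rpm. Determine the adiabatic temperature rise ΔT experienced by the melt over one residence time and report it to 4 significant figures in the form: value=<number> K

value=51.76 K

Throughput in SI: Q_s = 286.5 kg/h ÷ 3600 s/h = 0.0795833 kg/s
t_res = M / Q_s = 5.56 / 0.0795833 = 69.8639 s
Convert to SI: D = 0.0315 m, h = 0.00902 m, N = 148.1/60 = 2.46833 rev/s
Shear rate: γ̇ = πDN/h = π·0.0315·2.46833/0.00902 = 27.0806 s⁻¹
Adiabatic rise: ΔT = η γ̇² t_res / (ρ cp) = 1610·(27.0806)²·69.8639 / (882·1807) = 51.7568 K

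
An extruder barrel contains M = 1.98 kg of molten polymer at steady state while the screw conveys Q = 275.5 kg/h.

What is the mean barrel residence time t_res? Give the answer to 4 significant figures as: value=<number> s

Convert throughput: Q = 275.5 kg/h = 275.5/3600 = 0.0765278 kg/s
t_res = M / Q_s = 1.98 ÷ 0.0765278 = 25.873 s

value=25.87 s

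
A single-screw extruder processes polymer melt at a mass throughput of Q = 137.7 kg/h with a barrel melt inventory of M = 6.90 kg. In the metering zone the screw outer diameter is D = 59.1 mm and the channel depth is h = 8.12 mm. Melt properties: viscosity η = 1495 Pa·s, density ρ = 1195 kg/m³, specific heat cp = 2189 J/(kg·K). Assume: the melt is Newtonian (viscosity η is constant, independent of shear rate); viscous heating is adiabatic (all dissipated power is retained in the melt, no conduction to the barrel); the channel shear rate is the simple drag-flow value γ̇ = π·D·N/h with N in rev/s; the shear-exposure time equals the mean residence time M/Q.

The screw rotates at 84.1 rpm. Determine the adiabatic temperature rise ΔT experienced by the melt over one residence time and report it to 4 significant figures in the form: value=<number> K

value=105.9 K

Throughput in SI: Q_s = 137.7 kg/h ÷ 3600 s/h = 0.03825 kg/s
t_res = M / Q_s = 6.90 ÷ 0.03825 = 180.392 s
Convert to SI: D = 0.0591 m, h = 0.00812 m, N = 84.1/60 = 1.40167 rev/s
γ̇ = π D N / h = (π)(0.0591)(1.40167) / 0.00812 = 32.0499 s⁻¹
ΔT = η·γ̇²·t_res/(ρ·cp) = [1495 × 32.0499² × 180.392] / [1195 × 2189] = 105.9 K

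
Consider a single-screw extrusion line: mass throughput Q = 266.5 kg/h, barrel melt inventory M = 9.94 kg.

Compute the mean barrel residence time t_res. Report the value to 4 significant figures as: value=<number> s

Q_s = Q / 3600 = 266.5 / 3600 = 0.0740278 kg/s
t_res = M / Q_s = 9.94 / 0.0740278 = 134.274 s

value=134.3 s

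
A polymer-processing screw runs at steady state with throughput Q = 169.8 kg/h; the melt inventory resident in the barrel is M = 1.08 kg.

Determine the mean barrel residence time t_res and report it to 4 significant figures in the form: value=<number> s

Convert throughput: Q = 169.8 kg/h = 169.8/3600 = 0.0471667 kg/s
Mean residence time: t_res = M/Q_s = 1.08 kg / 0.0471667 kg/s = 22.8975 s

value=22.90 s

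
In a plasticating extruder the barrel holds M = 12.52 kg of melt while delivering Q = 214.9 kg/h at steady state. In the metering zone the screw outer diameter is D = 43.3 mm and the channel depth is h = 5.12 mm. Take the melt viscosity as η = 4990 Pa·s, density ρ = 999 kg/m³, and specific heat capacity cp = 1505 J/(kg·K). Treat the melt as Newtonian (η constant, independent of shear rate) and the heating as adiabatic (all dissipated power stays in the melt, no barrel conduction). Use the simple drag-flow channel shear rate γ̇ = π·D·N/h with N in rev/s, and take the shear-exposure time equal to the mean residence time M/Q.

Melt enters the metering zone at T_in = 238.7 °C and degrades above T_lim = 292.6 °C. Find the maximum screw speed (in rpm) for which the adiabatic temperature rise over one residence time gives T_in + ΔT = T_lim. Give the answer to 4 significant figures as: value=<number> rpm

Q_s = Q / 3600 = 214.9 / 3600 = 0.0596944 kg/s
Mean residence time: t_res = M/Q_s = 12.52 kg / 0.0596944 kg/s = 209.735 s
Convert to metres: D = 0.0433 m, h = 0.00512 m
ΔT_a = T_lim − T_in = 292.6 − 238.7 = 53.9 K
Invert ΔT = ηγ̇²t_res/(ρcp) for γ̇: γ̇_max² = ΔT_a ρ cp / (η t_res) = 53.9·999·1505 / (4990·209.735) = 77.4319 s⁻²
Take the square root: γ̇_max = √(77.4319) = 8.79954 s⁻¹
Solve γ̇ = πDN/h for N: N_max = γ̇_max·h/(π·D) = 8.79954 × 0.00512 / (π × 0.0433) = 0.331201 rev/s = 19.8721 rpm

value=19.87 rpm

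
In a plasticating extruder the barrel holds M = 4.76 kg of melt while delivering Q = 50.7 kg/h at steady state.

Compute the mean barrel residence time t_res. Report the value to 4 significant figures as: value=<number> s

Throughput in SI: Q_s = 50.7 kg/h ÷ 3600 s/h = 0.0140833 kg/s
t_res = M / Q_s = 4.76 / 0.0140833 = 337.988 s

value=338.0 s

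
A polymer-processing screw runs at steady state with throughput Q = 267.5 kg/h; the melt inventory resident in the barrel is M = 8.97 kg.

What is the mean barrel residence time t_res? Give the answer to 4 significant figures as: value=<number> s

value=120.7 s

Q_s = Q / 3600 = 267.5 / 3600 = 0.0743056 kg/s
Mean residence time: t_res = M/Q_s = 8.97 kg / 0.0743056 kg/s = 120.718 s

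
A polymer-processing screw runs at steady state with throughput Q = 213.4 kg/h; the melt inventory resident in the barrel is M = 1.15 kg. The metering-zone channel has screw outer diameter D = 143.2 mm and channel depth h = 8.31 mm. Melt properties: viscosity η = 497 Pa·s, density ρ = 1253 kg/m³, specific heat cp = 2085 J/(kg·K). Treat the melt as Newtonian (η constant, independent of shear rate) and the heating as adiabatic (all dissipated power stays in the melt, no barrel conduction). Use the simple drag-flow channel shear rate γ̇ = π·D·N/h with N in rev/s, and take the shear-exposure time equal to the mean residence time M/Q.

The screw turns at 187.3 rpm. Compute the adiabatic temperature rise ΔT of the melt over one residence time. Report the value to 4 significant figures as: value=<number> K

Convert throughput: Q = 213.4 kg/h = 213.4/3600 = 0.0592778 kg/s
t_res = M / Q_s = 1.15 ÷ 0.0592778 = 19.4002 s
Geometry in metres: D = 143.2 mm → 0.1432 m, h = 8.31 mm → 0.00831 m; screw speed N = 187.3 rpm = 3.12167 rev/s
γ̇ = π D N / h = (π)(0.1432)(3.12167) / 0.00831 = 168.997 s⁻¹
ΔT = η·γ̇²·t_res / (ρ·cp) = 497 · (168.997)² · 19.4002 / (1253 · 2085) = 105.405 K

value=105.4 K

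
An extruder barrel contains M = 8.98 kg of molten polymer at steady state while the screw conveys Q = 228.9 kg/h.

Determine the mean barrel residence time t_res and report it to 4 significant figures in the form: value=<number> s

Q_s = Q / 3600 = 228.9 / 3600 = 0.0635833 kg/s
t_res = M / Q_s = 8.98 ÷ 0.0635833 = 141.232 s

value=141.2 s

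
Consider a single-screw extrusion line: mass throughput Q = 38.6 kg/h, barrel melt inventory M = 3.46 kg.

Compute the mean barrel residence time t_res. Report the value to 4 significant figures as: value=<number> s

value=322.7 s

Q_s = Q / 3600 = 38.6 / 3600 = 0.0107222 kg/s
t_res = M / Q_s = 3.46 ÷ 0.0107222 = 322.694 s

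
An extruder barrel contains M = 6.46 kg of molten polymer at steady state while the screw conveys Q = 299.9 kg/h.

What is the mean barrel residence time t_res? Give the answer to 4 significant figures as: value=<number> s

Throughput in SI: Q_s = 299.9 kg/h ÷ 3600 s/h = 0.0833056 kg/s
t_res = M / Q_s = 6.46 ÷ 0.0833056 = 77.5458 s

value=77.55 s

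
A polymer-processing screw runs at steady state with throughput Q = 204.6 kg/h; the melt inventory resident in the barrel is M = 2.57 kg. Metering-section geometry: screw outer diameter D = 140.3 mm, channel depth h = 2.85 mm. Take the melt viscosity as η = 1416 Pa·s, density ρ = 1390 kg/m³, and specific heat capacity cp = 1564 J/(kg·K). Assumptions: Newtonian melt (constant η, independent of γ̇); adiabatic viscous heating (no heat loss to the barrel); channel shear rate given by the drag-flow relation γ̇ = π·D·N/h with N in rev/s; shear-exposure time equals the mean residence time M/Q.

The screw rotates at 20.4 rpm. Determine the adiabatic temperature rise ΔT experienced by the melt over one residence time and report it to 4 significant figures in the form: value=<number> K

Convert throughput: Q = 204.6 kg/h = 204.6/3600 = 0.0568333 kg/s
t_res = M / Q_s = 2.57 ÷ 0.0568333 = 45.2199 s
Convert to SI: D = 0.1403 m, h = 0.00285 m, N = 20.4/60 = 0.34 rev/s
γ̇ = π·D·N / h = π · 0.1403 · 0.34 / 0.00285 = 52.5825 s⁻¹
Adiabatic rise: ΔT = η γ̇² t_res / (ρ cp) = 1416·(52.5825)²·45.2199 / (1390·1564) = 81.4376 K

value=81.44 K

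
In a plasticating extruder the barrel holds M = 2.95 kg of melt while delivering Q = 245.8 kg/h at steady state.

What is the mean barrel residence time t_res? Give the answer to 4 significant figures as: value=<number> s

Convert throughput: Q = 245.8 kg/h = 245.8/3600 = 0.0682778 kg/s
t_res = M / Q_s = 2.95 / 0.0682778 = 43.2059 s

value=43.21 s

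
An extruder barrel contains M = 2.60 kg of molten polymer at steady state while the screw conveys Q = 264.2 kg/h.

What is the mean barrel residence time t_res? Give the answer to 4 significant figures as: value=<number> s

value=35.43 s

Q_s = Q / 3600 = 264.2 / 3600 = 0.0733889 kg/s
Mean residence time: t_res = M/Q_s = 2.60 kg / 0.0733889 kg/s = 35.4277 s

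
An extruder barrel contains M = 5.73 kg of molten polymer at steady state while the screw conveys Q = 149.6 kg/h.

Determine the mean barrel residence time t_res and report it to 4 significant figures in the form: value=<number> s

Throughput in SI: Q_s = 149.6 kg/h ÷ 3600 s/h = 0.0415556 kg/s
t_res = M / Q_s = 5.73 / 0.0415556 = 137.888 s

value=137.9 s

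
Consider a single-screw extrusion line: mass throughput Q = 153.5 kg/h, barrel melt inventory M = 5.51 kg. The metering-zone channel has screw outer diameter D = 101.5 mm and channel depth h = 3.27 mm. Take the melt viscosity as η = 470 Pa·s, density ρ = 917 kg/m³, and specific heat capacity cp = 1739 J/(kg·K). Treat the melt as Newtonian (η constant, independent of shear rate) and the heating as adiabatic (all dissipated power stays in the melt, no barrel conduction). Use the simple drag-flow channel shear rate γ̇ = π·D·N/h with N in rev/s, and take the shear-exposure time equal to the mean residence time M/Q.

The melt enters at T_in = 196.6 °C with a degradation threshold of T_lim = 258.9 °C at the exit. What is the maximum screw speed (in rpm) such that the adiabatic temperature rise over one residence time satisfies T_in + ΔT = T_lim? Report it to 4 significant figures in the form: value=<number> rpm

Throughput in SI: Q_s = 153.5 kg/h ÷ 3600 s/h = 0.0426389 kg/s
Mean residence time: t_res = M/Q_s = 5.51 kg / 0.0426389 kg/s = 129.225 s
Geometry in SI: D = 101.5 mm → 0.1015 m, h = 3.27 mm → 0.00327 m
ΔT_a = T_lim − T_in = 258.9 °C − 196.6 °C = 62.3 K
γ̇_max² = ΔT_a·ρ·cp / (η·t_res) = [62.3 × 917 × 1739] / [470 × 129.225] = 1635.74 s⁻²
γ̇_max = √1635.74 = 40.4442 s⁻¹
Solve γ̇ = πDN/h for N: N_max = γ̇_max·h/(π·D) = 40.4442 × 0.00327 / (π × 0.1015) = 0.414752 rev/s = 24.8851 rpm

value=24.89 rpm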